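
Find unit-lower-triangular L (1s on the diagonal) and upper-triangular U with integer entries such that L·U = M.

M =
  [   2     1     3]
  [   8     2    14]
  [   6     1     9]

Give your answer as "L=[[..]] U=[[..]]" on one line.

L=[[1,0,0],[4,1,0],[3,1,1]] U=[[2,1,3],[0,-2,2],[0,0,-2]]

  r1 -= 4·r0 → [0,-2,2]
  r2 -= 3·r0 → [0,-2,0]
  r2 -= 1·r1 → [0,0,-2]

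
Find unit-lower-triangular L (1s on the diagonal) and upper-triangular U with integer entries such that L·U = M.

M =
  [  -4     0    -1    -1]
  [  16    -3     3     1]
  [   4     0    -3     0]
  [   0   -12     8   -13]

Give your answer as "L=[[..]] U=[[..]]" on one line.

  R1 -= -4·R0 → [0,-3,-1,-3]
  R2 -= -1·R0 → [0,0,-4,-1]
  R3 -= 0·R0 → [0,-12,8,-13]
  R2 -= 0·R1 → [0,0,-4,-1]
  R3 -= 4·R1 → [0,0,12,-1]
  R3 -= -3·R2 → [0,0,0,-4]

L=[[1,0,0,0],[-4,1,0,0],[-1,0,1,0],[0,4,-3,1]] U=[[-4,0,-1,-1],[0,-3,-1,-3],[0,0,-4,-1],[0,0,0,-4]]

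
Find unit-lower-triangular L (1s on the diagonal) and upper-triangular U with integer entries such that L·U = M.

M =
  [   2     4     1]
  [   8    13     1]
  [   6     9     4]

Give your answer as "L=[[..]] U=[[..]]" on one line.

L=[[1,0,0],[4,1,0],[3,1,1]] U=[[2,4,1],[0,-3,-3],[0,0,4]]

  r1 -= 4·r0 → [0,-3,-3]
  r2 -= 3·r0 → [0,-3,1]
  r2 -= 1·r1 → [0,0,4]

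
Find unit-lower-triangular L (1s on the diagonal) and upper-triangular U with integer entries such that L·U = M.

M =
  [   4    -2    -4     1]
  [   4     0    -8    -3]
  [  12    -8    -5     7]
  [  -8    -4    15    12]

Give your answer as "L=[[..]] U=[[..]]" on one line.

L=[[1,0,0,0],[1,1,0,0],[3,-1,1,0],[-2,-4,-3,1]] U=[[4,-2,-4,1],[0,2,-4,-4],[0,0,3,0],[0,0,0,-2]]

  R1 -= 1·R0 → [0,2,-4,-4]
  R2 -= 3·R0 → [0,-2,7,4]
  R3 -= -2·R0 → [0,-8,7,14]
  R2 -= -1·R1 → [0,0,3,0]
  R3 -= -4·R1 → [0,0,-9,-2]
  R3 -= -3·R2 → [0,0,0,-2]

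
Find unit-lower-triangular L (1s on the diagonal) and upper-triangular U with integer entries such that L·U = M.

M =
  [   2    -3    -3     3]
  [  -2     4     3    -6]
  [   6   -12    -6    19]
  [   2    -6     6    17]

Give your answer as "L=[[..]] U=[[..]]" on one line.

L=[[1,0,0,0],[-1,1,0,0],[3,-3,1,0],[1,-3,3,1]] U=[[2,-3,-3,3],[0,1,0,-3],[0,0,3,1],[0,0,0,2]]

  row1 -= -1·row0 → [0,1,0,-3]
  row2 -= 3·row0 → [0,-3,3,10]
  row3 -= 1·row0 → [0,-3,9,14]
  row2 -= -3·row1 → [0,0,3,1]
  row3 -= -3·row1 → [0,0,9,5]
  row3 -= 3·row2 → [0,0,0,2]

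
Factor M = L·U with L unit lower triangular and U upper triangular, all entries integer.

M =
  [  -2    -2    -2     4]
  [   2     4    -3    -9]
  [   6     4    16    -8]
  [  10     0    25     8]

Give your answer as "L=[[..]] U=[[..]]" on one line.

L=[[1,0,0,0],[-1,1,0,0],[-3,-1,1,0],[-5,-5,-2,1]] U=[[-2,-2,-2,4],[0,2,-5,-5],[0,0,5,-1],[0,0,0,1]]

  R1 -= -1·R0 → [0,2,-5,-5]
  R2 -= -3·R0 → [0,-2,10,4]
  R3 -= -5·R0 → [0,-10,15,28]
  R2 -= -1·R1 → [0,0,5,-1]
  R3 -= -5·R1 → [0,0,-10,3]
  R3 -= -2·R2 → [0,0,0,1]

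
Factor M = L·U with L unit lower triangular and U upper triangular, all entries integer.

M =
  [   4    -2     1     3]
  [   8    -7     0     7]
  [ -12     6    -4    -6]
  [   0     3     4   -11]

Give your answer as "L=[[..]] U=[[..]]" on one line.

  r1 -= 2·r0 → [0,-3,-2,1]
  r2 -= -3·r0 → [0,0,-1,3]
  r3 -= 0·r0 → [0,3,4,-11]
  r2 -= 0·r1 → [0,0,-1,3]
  r3 -= -1·r1 → [0,0,2,-10]
  r3 -= -2·r2 → [0,0,0,-4]

L=[[1,0,0,0],[2,1,0,0],[-3,0,1,0],[0,-1,-2,1]] U=[[4,-2,1,3],[0,-3,-2,1],[0,0,-1,3],[0,0,0,-4]]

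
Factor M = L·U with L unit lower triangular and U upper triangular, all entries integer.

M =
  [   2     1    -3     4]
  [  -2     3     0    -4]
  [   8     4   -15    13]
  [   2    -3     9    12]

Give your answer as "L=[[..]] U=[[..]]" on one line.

L=[[1,0,0,0],[-1,1,0,0],[4,0,1,0],[1,-1,-3,1]] U=[[2,1,-3,4],[0,4,-3,0],[0,0,-3,-3],[0,0,0,-1]]

  r1 -= -1·r0 → [0,4,-3,0]
  r2 -= 4·r0 → [0,0,-3,-3]
  r3 -= 1·r0 → [0,-4,12,8]
  r2 -= 0·r1 → [0,0,-3,-3]
  r3 -= -1·r1 → [0,0,9,8]
  r3 -= -3·r2 → [0,0,0,-1]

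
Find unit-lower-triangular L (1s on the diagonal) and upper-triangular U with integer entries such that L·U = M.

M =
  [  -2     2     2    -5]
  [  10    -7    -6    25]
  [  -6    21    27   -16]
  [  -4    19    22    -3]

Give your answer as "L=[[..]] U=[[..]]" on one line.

  R1 -= -5·R0 → [0,3,4,0]
  R2 -= 3·R0 → [0,15,21,-1]
  R3 -= 2·R0 → [0,15,18,7]
  R2 -= 5·R1 → [0,0,1,-1]
  R3 -= 5·R1 → [0,0,-2,7]
  R3 -= -2·R2 → [0,0,0,5]

L=[[1,0,0,0],[-5,1,0,0],[3,5,1,0],[2,5,-2,1]] U=[[-2,2,2,-5],[0,3,4,0],[0,0,1,-1],[0,0,0,5]]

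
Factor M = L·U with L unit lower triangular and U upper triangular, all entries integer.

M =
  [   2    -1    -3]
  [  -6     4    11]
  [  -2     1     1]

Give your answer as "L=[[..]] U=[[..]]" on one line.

L=[[1,0,0],[-3,1,0],[-1,0,1]] U=[[2,-1,-3],[0,1,2],[0,0,-2]]

  R1 -= -3·R0 → [0,1,2]
  R2 -= -1·R0 → [0,0,-2]
  R2 -= 0·R1 → [0,0,-2]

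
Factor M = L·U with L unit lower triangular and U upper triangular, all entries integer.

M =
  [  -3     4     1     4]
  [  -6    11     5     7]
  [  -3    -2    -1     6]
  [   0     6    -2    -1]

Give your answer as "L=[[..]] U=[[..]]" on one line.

  r1 -= 2·r0 → [0,3,3,-1]
  r2 -= 1·r0 → [0,-6,-2,2]
  r3 -= 0·r0 → [0,6,-2,-1]
  r2 -= -2·r1 → [0,0,4,0]
  r3 -= 2·r1 → [0,0,-8,1]
  r3 -= -2·r2 → [0,0,0,1]

L=[[1,0,0,0],[2,1,0,0],[1,-2,1,0],[0,2,-2,1]] U=[[-3,4,1,4],[0,3,3,-1],[0,0,4,0],[0,0,0,1]]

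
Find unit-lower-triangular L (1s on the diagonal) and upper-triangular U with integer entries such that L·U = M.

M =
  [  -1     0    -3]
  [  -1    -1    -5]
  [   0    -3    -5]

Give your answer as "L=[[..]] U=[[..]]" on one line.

L=[[1,0,0],[1,1,0],[0,3,1]] U=[[-1,0,-3],[0,-1,-2],[0,0,1]]

  r1 -= 1·r0 → [0,-1,-2]
  r2 -= 0·r0 → [0,-3,-5]
  r2 -= 3·r1 → [0,0,1]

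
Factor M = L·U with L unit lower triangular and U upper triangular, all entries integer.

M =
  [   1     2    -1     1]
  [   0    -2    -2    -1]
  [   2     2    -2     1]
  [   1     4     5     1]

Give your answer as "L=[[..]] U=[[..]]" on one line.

  R1 -= 0·R0 → [0,-2,-2,-1]
  R2 -= 2·R0 → [0,-2,0,-1]
  R3 -= 1·R0 → [0,2,6,0]
  R2 -= 1·R1 → [0,0,2,0]
  R3 -= -1·R1 → [0,0,4,-1]
  R3 -= 2·R2 → [0,0,0,-1]

L=[[1,0,0,0],[0,1,0,0],[2,1,1,0],[1,-1,2,1]] U=[[1,2,-1,1],[0,-2,-2,-1],[0,0,2,0],[0,0,0,-1]]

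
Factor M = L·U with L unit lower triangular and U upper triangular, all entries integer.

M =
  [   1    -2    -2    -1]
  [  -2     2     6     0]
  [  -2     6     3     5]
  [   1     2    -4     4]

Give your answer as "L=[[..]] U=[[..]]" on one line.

L=[[1,0,0,0],[-2,1,0,0],[-2,-1,1,0],[1,-2,2,1]] U=[[1,-2,-2,-1],[0,-2,2,-2],[0,0,1,1],[0,0,0,-1]]

  r1 -= -2·r0 → [0,-2,2,-2]
  r2 -= -2·r0 → [0,2,-1,3]
  r3 -= 1·r0 → [0,4,-2,5]
  r2 -= -1·r1 → [0,0,1,1]
  r3 -= -2·r1 → [0,0,2,1]
  r3 -= 2·r2 → [0,0,0,-1]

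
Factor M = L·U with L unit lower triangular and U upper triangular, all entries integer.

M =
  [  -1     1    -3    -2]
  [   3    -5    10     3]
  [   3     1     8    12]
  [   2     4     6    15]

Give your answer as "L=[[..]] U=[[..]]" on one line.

L=[[1,0,0,0],[-3,1,0,0],[-3,-2,1,0],[-2,-3,3,1]] U=[[-1,1,-3,-2],[0,-2,1,-3],[0,0,1,0],[0,0,0,2]]

  R1 -= -3·R0 → [0,-2,1,-3]
  R2 -= -3·R0 → [0,4,-1,6]
  R3 -= -2·R0 → [0,6,0,11]
  R2 -= -2·R1 → [0,0,1,0]
  R3 -= -3·R1 → [0,0,3,2]
  R3 -= 3·R2 → [0,0,0,2]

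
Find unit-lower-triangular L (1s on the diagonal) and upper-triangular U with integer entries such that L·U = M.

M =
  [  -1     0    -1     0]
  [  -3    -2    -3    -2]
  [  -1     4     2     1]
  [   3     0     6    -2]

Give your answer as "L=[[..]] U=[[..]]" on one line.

L=[[1,0,0,0],[3,1,0,0],[1,-2,1,0],[-3,0,1,1]] U=[[-1,0,-1,0],[0,-2,0,-2],[0,0,3,-3],[0,0,0,1]]

  row1 -= 3·row0 → [0,-2,0,-2]
  row2 -= 1·row0 → [0,4,3,1]
  row3 -= -3·row0 → [0,0,3,-2]
  row2 -= -2·row1 → [0,0,3,-3]
  row3 -= 0·row1 → [0,0,3,-2]
  row3 -= 1·row2 → [0,0,0,1]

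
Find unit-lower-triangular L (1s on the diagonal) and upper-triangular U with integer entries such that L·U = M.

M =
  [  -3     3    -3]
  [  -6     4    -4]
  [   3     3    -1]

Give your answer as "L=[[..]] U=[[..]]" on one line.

L=[[1,0,0],[2,1,0],[-1,-3,1]] U=[[-3,3,-3],[0,-2,2],[0,0,2]]

  R1 -= 2·R0 → [0,-2,2]
  R2 -= -1·R0 → [0,6,-4]
  R2 -= -3·R1 → [0,0,2]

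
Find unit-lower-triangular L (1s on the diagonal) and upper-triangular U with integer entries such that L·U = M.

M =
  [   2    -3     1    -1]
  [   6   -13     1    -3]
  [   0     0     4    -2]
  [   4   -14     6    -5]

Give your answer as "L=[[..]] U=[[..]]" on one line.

L=[[1,0,0,0],[3,1,0,0],[0,0,1,0],[2,2,2,1]] U=[[2,-3,1,-1],[0,-4,-2,0],[0,0,4,-2],[0,0,0,1]]

  r1 -= 3·r0 → [0,-4,-2,0]
  r2 -= 0·r0 → [0,0,4,-2]
  r3 -= 2·r0 → [0,-8,4,-3]
  r2 -= 0·r1 → [0,0,4,-2]
  r3 -= 2·r1 → [0,0,8,-3]
  r3 -= 2·r2 → [0,0,0,1]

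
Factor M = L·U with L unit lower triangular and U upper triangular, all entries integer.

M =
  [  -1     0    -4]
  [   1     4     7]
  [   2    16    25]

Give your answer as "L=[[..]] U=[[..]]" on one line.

L=[[1,0,0],[-1,1,0],[-2,4,1]] U=[[-1,0,-4],[0,4,3],[0,0,5]]

  R1 -= -1·R0 → [0,4,3]
  R2 -= -2·R0 → [0,16,17]
  R2 -= 4·R1 → [0,0,5]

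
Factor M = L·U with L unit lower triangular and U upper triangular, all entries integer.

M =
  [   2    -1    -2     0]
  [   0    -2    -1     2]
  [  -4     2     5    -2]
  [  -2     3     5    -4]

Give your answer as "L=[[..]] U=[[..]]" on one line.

L=[[1,0,0,0],[0,1,0,0],[-2,0,1,0],[-1,-1,2,1]] U=[[2,-1,-2,0],[0,-2,-1,2],[0,0,1,-2],[0,0,0,2]]

  R1 -= 0·R0 → [0,-2,-1,2]
  R2 -= -2·R0 → [0,0,1,-2]
  R3 -= -1·R0 → [0,2,3,-4]
  R2 -= 0·R1 → [0,0,1,-2]
  R3 -= -1·R1 → [0,0,2,-2]
  R3 -= 2·R2 → [0,0,0,2]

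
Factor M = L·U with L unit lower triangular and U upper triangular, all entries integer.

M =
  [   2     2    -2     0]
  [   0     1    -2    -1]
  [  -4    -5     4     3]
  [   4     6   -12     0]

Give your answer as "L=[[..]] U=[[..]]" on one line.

L=[[1,0,0,0],[0,1,0,0],[-2,-1,1,0],[2,2,2,1]] U=[[2,2,-2,0],[0,1,-2,-1],[0,0,-2,2],[0,0,0,-2]]

  R1 -= 0·R0 → [0,1,-2,-1]
  R2 -= -2·R0 → [0,-1,0,3]
  R3 -= 2·R0 → [0,2,-8,0]
  R2 -= -1·R1 → [0,0,-2,2]
  R3 -= 2·R1 → [0,0,-4,2]
  R3 -= 2·R2 → [0,0,0,-2]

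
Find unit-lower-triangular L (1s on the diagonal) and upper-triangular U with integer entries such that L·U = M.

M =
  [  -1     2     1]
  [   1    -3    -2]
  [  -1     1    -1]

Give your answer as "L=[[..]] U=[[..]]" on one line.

  R1 -= -1·R0 → [0,-1,-1]
  R2 -= 1·R0 → [0,-1,-2]
  R2 -= 1·R1 → [0,0,-1]

L=[[1,0,0],[-1,1,0],[1,1,1]] U=[[-1,2,1],[0,-1,-1],[0,0,-1]]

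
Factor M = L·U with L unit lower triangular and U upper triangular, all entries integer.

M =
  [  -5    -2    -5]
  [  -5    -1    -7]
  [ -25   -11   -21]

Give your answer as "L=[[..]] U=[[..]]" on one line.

L=[[1,0,0],[1,1,0],[5,-1,1]] U=[[-5,-2,-5],[0,1,-2],[0,0,2]]

  r1 -= 1·r0 → [0,1,-2]
  r2 -= 5·r0 → [0,-1,4]
  r2 -= -1·r1 → [0,0,2]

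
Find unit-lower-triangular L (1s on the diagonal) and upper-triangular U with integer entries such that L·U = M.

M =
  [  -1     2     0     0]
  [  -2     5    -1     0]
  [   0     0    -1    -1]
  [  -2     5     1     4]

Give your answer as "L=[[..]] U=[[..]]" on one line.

L=[[1,0,0,0],[2,1,0,0],[0,0,1,0],[2,1,-2,1]] U=[[-1,2,0,0],[0,1,-1,0],[0,0,-1,-1],[0,0,0,2]]

  row1 -= 2·row0 → [0,1,-1,0]
  row2 -= 0·row0 → [0,0,-1,-1]
  row3 -= 2·row0 → [0,1,1,4]
  row2 -= 0·row1 → [0,0,-1,-1]
  row3 -= 1·row1 → [0,0,2,4]
  row3 -= -2·row2 → [0,0,0,2]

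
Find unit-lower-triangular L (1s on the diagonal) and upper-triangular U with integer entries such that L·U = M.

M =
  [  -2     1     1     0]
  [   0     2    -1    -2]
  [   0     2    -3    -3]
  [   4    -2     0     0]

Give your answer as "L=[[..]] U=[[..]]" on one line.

L=[[1,0,0,0],[0,1,0,0],[0,1,1,0],[-2,0,-1,1]] U=[[-2,1,1,0],[0,2,-1,-2],[0,0,-2,-1],[0,0,0,-1]]

  r1 -= 0·r0 → [0,2,-1,-2]
  r2 -= 0·r0 → [0,2,-3,-3]
  r3 -= -2·r0 → [0,0,2,0]
  r2 -= 1·r1 → [0,0,-2,-1]
  r3 -= 0·r1 → [0,0,2,0]
  r3 -= -1·r2 → [0,0,0,-1]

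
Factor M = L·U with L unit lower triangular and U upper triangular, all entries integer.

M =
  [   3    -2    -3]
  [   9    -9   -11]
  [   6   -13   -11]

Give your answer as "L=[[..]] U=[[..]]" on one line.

L=[[1,0,0],[3,1,0],[2,3,1]] U=[[3,-2,-3],[0,-3,-2],[0,0,1]]

  r1 -= 3·r0 → [0,-3,-2]
  r2 -= 2·r0 → [0,-9,-5]
  r2 -= 3·r1 → [0,0,1]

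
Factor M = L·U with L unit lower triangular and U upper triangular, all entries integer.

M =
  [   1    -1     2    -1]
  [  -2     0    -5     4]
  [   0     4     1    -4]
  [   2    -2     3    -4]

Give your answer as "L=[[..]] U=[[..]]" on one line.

  r1 -= -2·r0 → [0,-2,-1,2]
  r2 -= 0·r0 → [0,4,1,-4]
  r3 -= 2·r0 → [0,0,-1,-2]
  r2 -= -2·r1 → [0,0,-1,0]
  r3 -= 0·r1 → [0,0,-1,-2]
  r3 -= 1·r2 → [0,0,0,-2]

L=[[1,0,0,0],[-2,1,0,0],[0,-2,1,0],[2,0,1,1]] U=[[1,-1,2,-1],[0,-2,-1,2],[0,0,-1,0],[0,0,0,-2]]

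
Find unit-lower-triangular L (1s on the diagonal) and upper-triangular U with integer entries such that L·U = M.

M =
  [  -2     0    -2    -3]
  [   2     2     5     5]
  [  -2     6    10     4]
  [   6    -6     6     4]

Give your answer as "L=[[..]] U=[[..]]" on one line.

  R1 -= -1·R0 → [0,2,3,2]
  R2 -= 1·R0 → [0,6,12,7]
  R3 -= -3·R0 → [0,-6,0,-5]
  R2 -= 3·R1 → [0,0,3,1]
  R3 -= -3·R1 → [0,0,9,1]
  R3 -= 3·R2 → [0,0,0,-2]

L=[[1,0,0,0],[-1,1,0,0],[1,3,1,0],[-3,-3,3,1]] U=[[-2,0,-2,-3],[0,2,3,2],[0,0,3,1],[0,0,0,-2]]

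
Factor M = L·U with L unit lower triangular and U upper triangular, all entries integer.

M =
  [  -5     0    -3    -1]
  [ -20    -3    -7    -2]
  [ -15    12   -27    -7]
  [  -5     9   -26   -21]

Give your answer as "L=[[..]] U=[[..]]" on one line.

L=[[1,0,0,0],[4,1,0,0],[3,-4,1,0],[1,-3,-4,1]] U=[[-5,0,-3,-1],[0,-3,5,2],[0,0,2,4],[0,0,0,2]]

  row1 -= 4·row0 → [0,-3,5,2]
  row2 -= 3·row0 → [0,12,-18,-4]
  row3 -= 1·row0 → [0,9,-23,-20]
  row2 -= -4·row1 → [0,0,2,4]
  row3 -= -3·row1 → [0,0,-8,-14]
  row3 -= -4·row2 → [0,0,0,2]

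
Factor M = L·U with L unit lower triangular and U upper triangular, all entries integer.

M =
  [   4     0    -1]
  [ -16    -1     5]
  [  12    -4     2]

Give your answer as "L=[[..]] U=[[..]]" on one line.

L=[[1,0,0],[-4,1,0],[3,4,1]] U=[[4,0,-1],[0,-1,1],[0,0,1]]

  r1 -= -4·r0 → [0,-1,1]
  r2 -= 3·r0 → [0,-4,5]
  r2 -= 4·r1 → [0,0,1]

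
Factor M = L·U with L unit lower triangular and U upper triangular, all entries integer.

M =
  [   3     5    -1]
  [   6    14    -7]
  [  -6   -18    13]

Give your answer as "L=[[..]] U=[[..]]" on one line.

  row1 -= 2·row0 → [0,4,-5]
  row2 -= -2·row0 → [0,-8,11]
  row2 -= -2·row1 → [0,0,1]

L=[[1,0,0],[2,1,0],[-2,-2,1]] U=[[3,5,-1],[0,4,-5],[0,0,1]]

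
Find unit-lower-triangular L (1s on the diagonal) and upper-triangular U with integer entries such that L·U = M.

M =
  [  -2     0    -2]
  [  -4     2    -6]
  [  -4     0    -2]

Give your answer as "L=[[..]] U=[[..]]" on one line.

  row1 -= 2·row0 → [0,2,-2]
  row2 -= 2·row0 → [0,0,2]
  row2 -= 0·row1 → [0,0,2]

L=[[1,0,0],[2,1,0],[2,0,1]] U=[[-2,0,-2],[0,2,-2],[0,0,2]]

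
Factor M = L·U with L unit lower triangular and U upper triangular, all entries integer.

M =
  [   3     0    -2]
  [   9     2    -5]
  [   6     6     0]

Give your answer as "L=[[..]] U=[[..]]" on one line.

  r1 -= 3·r0 → [0,2,1]
  r2 -= 2·r0 → [0,6,4]
  r2 -= 3·r1 → [0,0,1]

L=[[1,0,0],[3,1,0],[2,3,1]] U=[[3,0,-2],[0,2,1],[0,0,1]]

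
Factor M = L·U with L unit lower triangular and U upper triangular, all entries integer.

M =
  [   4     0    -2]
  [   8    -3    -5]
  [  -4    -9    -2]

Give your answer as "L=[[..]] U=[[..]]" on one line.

  row1 -= 2·row0 → [0,-3,-1]
  row2 -= -1·row0 → [0,-9,-4]
  row2 -= 3·row1 → [0,0,-1]

L=[[1,0,0],[2,1,0],[-1,3,1]] U=[[4,0,-2],[0,-3,-1],[0,0,-1]]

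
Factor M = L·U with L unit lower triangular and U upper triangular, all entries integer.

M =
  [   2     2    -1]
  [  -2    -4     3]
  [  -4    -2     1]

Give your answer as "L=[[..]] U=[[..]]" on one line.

  r1 -= -1·r0 → [0,-2,2]
  r2 -= -2·r0 → [0,2,-1]
  r2 -= -1·r1 → [0,0,1]

L=[[1,0,0],[-1,1,0],[-2,-1,1]] U=[[2,2,-1],[0,-2,2],[0,0,1]]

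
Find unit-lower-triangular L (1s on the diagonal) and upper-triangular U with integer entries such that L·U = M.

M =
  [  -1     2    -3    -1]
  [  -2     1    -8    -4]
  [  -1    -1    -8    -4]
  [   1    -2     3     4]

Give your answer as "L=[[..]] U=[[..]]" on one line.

L=[[1,0,0,0],[2,1,0,0],[1,1,1,0],[-1,0,0,1]] U=[[-1,2,-3,-1],[0,-3,-2,-2],[0,0,-3,-1],[0,0,0,3]]

  r1 -= 2·r0 → [0,-3,-2,-2]
  r2 -= 1·r0 → [0,-3,-5,-3]
  r3 -= -1·r0 → [0,0,0,3]
  r2 -= 1·r1 → [0,0,-3,-1]
  r3 -= 0·r1 → [0,0,0,3]
  r3 -= 0·r2 → [0,0,0,3]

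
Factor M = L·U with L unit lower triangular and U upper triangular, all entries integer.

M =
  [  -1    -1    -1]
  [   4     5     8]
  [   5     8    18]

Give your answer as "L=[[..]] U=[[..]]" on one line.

L=[[1,0,0],[-4,1,0],[-5,3,1]] U=[[-1,-1,-1],[0,1,4],[0,0,1]]

  R1 -= -4·R0 → [0,1,4]
  R2 -= -5·R0 → [0,3,13]
  R2 -= 3·R1 → [0,0,1]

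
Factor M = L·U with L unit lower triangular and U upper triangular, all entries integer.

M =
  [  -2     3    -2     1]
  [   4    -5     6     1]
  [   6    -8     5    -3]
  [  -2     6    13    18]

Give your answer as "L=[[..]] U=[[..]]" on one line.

L=[[1,0,0,0],[-2,1,0,0],[-3,1,1,0],[1,3,-3,1]] U=[[-2,3,-2,1],[0,1,2,3],[0,0,-3,-3],[0,0,0,-1]]

  R1 -= -2·R0 → [0,1,2,3]
  R2 -= -3·R0 → [0,1,-1,0]
  R3 -= 1·R0 → [0,3,15,17]
  R2 -= 1·R1 → [0,0,-3,-3]
  R3 -= 3·R1 → [0,0,9,8]
  R3 -= -3·R2 → [0,0,0,-1]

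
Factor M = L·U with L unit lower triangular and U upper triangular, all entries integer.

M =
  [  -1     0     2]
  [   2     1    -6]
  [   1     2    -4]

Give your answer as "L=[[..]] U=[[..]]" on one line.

L=[[1,0,0],[-2,1,0],[-1,2,1]] U=[[-1,0,2],[0,1,-2],[0,0,2]]

  r1 -= -2·r0 → [0,1,-2]
  r2 -= -1·r0 → [0,2,-2]
  r2 -= 2·r1 → [0,0,2]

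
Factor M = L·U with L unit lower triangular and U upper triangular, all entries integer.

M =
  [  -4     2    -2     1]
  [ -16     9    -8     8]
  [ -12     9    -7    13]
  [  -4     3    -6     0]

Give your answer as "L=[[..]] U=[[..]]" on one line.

  row1 -= 4·row0 → [0,1,0,4]
  row2 -= 3·row0 → [0,3,-1,10]
  row3 -= 1·row0 → [0,1,-4,-1]
  row2 -= 3·row1 → [0,0,-1,-2]
  row3 -= 1·row1 → [0,0,-4,-5]
  row3 -= 4·row2 → [0,0,0,3]

L=[[1,0,0,0],[4,1,0,0],[3,3,1,0],[1,1,4,1]] U=[[-4,2,-2,1],[0,1,0,4],[0,0,-1,-2],[0,0,0,3]]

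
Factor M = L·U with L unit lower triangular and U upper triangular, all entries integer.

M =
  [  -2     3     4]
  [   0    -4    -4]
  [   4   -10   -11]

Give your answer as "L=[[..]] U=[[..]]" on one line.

  r1 -= 0·r0 → [0,-4,-4]
  r2 -= -2·r0 → [0,-4,-3]
  r2 -= 1·r1 → [0,0,1]

L=[[1,0,0],[0,1,0],[-2,1,1]] U=[[-2,3,4],[0,-4,-4],[0,0,1]]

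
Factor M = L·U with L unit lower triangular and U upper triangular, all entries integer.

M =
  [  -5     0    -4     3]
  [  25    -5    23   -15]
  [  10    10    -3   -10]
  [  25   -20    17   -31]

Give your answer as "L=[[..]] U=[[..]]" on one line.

  row1 -= -5·row0 → [0,-5,3,0]
  row2 -= -2·row0 → [0,10,-11,-4]
  row3 -= -5·row0 → [0,-20,-3,-16]
  row2 -= -2·row1 → [0,0,-5,-4]
  row3 -= 4·row1 → [0,0,-15,-16]
  row3 -= 3·row2 → [0,0,0,-4]

L=[[1,0,0,0],[-5,1,0,0],[-2,-2,1,0],[-5,4,3,1]] U=[[-5,0,-4,3],[0,-5,3,0],[0,0,-5,-4],[0,0,0,-4]]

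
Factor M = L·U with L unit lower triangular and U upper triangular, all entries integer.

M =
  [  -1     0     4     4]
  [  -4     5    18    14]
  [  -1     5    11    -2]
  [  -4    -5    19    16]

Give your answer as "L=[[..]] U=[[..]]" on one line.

  r1 -= 4·r0 → [0,5,2,-2]
  r2 -= 1·r0 → [0,5,7,-6]
  r3 -= 4·r0 → [0,-5,3,0]
  r2 -= 1·r1 → [0,0,5,-4]
  r3 -= -1·r1 → [0,0,5,-2]
  r3 -= 1·r2 → [0,0,0,2]

L=[[1,0,0,0],[4,1,0,0],[1,1,1,0],[4,-1,1,1]] U=[[-1,0,4,4],[0,5,2,-2],[0,0,5,-4],[0,0,0,2]]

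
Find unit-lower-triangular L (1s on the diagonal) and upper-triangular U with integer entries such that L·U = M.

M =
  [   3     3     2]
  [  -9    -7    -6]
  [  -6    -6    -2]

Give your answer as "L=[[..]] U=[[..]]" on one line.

L=[[1,0,0],[-3,1,0],[-2,0,1]] U=[[3,3,2],[0,2,0],[0,0,2]]

  R1 -= -3·R0 → [0,2,0]
  R2 -= -2·R0 → [0,0,2]
  R2 -= 0·R1 → [0,0,2]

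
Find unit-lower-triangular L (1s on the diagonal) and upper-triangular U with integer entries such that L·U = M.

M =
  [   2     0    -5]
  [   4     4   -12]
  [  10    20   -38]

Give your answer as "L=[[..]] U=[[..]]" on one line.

  R1 -= 2·R0 → [0,4,-2]
  R2 -= 5·R0 → [0,20,-13]
  R2 -= 5·R1 → [0,0,-3]

L=[[1,0,0],[2,1,0],[5,5,1]] U=[[2,0,-5],[0,4,-2],[0,0,-3]]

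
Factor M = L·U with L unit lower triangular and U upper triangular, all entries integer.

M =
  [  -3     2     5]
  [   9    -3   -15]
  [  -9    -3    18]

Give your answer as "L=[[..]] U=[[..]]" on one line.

  r1 -= -3·r0 → [0,3,0]
  r2 -= 3·r0 → [0,-9,3]
  r2 -= -3·r1 → [0,0,3]

L=[[1,0,0],[-3,1,0],[3,-3,1]] U=[[-3,2,5],[0,3,0],[0,0,3]]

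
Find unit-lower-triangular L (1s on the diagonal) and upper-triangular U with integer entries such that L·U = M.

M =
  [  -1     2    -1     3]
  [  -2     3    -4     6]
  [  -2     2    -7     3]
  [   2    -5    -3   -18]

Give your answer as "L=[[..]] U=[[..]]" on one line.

L=[[1,0,0,0],[2,1,0,0],[2,2,1,0],[-2,1,3,1]] U=[[-1,2,-1,3],[0,-1,-2,0],[0,0,-1,-3],[0,0,0,-3]]

  row1 -= 2·row0 → [0,-1,-2,0]
  row2 -= 2·row0 → [0,-2,-5,-3]
  row3 -= -2·row0 → [0,-1,-5,-12]
  row2 -= 2·row1 → [0,0,-1,-3]
  row3 -= 1·row1 → [0,0,-3,-12]
  row3 -= 3·row2 → [0,0,0,-3]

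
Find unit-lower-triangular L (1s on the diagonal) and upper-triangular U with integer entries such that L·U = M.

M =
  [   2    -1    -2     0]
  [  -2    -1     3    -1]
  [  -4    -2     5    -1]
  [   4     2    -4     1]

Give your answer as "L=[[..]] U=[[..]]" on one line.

L=[[1,0,0,0],[-1,1,0,0],[-2,2,1,0],[2,-2,-2,1]] U=[[2,-1,-2,0],[0,-2,1,-1],[0,0,-1,1],[0,0,0,1]]

  r1 -= -1·r0 → [0,-2,1,-1]
  r2 -= -2·r0 → [0,-4,1,-1]
  r3 -= 2·r0 → [0,4,0,1]
  r2 -= 2·r1 → [0,0,-1,1]
  r3 -= -2·r1 → [0,0,2,-1]
  r3 -= -2·r2 → [0,0,0,1]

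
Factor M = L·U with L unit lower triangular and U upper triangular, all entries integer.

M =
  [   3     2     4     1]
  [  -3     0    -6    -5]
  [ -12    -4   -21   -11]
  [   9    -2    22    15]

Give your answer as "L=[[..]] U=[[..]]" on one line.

L=[[1,0,0,0],[-1,1,0,0],[-4,2,1,0],[3,-4,-2,1]] U=[[3,2,4,1],[0,2,-2,-4],[0,0,-1,1],[0,0,0,-2]]

  R1 -= -1·R0 → [0,2,-2,-4]
  R2 -= -4·R0 → [0,4,-5,-7]
  R3 -= 3·R0 → [0,-8,10,12]
  R2 -= 2·R1 → [0,0,-1,1]
  R3 -= -4·R1 → [0,0,2,-4]
  R3 -= -2·R2 → [0,0,0,-2]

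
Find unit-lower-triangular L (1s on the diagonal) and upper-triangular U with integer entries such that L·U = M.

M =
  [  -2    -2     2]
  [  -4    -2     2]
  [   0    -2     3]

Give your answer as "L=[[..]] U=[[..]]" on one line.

L=[[1,0,0],[2,1,0],[0,-1,1]] U=[[-2,-2,2],[0,2,-2],[0,0,1]]

  r1 -= 2·r0 → [0,2,-2]
  r2 -= 0·r0 → [0,-2,3]
  r2 -= -1·r1 → [0,0,1]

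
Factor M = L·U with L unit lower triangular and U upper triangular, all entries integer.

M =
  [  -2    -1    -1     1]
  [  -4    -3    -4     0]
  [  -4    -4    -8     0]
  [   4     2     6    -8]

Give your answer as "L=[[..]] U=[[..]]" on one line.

L=[[1,0,0,0],[2,1,0,0],[2,2,1,0],[-2,0,-2,1]] U=[[-2,-1,-1,1],[0,-1,-2,-2],[0,0,-2,2],[0,0,0,-2]]

  row1 -= 2·row0 → [0,-1,-2,-2]
  row2 -= 2·row0 → [0,-2,-6,-2]
  row3 -= -2·row0 → [0,0,4,-6]
  row2 -= 2·row1 → [0,0,-2,2]
  row3 -= 0·row1 → [0,0,4,-6]
  row3 -= -2·row2 → [0,0,0,-2]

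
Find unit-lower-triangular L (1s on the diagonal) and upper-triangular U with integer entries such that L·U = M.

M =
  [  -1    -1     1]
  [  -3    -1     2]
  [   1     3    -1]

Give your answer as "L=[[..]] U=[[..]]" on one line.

  row1 -= 3·row0 → [0,2,-1]
  row2 -= -1·row0 → [0,2,0]
  row2 -= 1·row1 → [0,0,1]

L=[[1,0,0],[3,1,0],[-1,1,1]] U=[[-1,-1,1],[0,2,-1],[0,0,1]]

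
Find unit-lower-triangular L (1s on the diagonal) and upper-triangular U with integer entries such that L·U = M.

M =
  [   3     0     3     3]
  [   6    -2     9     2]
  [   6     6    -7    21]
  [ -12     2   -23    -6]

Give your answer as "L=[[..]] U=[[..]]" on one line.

L=[[1,0,0,0],[2,1,0,0],[2,-3,1,0],[-4,-1,2,1]] U=[[3,0,3,3],[0,-2,3,-4],[0,0,-4,3],[0,0,0,-4]]

  row1 -= 2·row0 → [0,-2,3,-4]
  row2 -= 2·row0 → [0,6,-13,15]
  row3 -= -4·row0 → [0,2,-11,6]
  row2 -= -3·row1 → [0,0,-4,3]
  row3 -= -1·row1 → [0,0,-8,2]
  row3 -= 2·row2 → [0,0,0,-4]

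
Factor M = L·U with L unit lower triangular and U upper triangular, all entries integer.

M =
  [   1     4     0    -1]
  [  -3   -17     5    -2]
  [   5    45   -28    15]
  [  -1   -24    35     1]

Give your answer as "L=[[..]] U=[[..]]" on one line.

  row1 -= -3·row0 → [0,-5,5,-5]
  row2 -= 5·row0 → [0,25,-28,20]
  row3 -= -1·row0 → [0,-20,35,0]
  row2 -= -5·row1 → [0,0,-3,-5]
  row3 -= 4·row1 → [0,0,15,20]
  row3 -= -5·row2 → [0,0,0,-5]

L=[[1,0,0,0],[-3,1,0,0],[5,-5,1,0],[-1,4,-5,1]] U=[[1,4,0,-1],[0,-5,5,-5],[0,0,-3,-5],[0,0,0,-5]]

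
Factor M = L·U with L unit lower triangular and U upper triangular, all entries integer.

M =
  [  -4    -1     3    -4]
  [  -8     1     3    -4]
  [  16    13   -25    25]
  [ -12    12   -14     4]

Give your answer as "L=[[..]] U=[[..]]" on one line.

L=[[1,0,0,0],[2,1,0,0],[-4,3,1,0],[3,5,2,1]] U=[[-4,-1,3,-4],[0,3,-3,4],[0,0,-4,-3],[0,0,0,2]]

  row1 -= 2·row0 → [0,3,-3,4]
  row2 -= -4·row0 → [0,9,-13,9]
  row3 -= 3·row0 → [0,15,-23,16]
  row2 -= 3·row1 → [0,0,-4,-3]
  row3 -= 5·row1 → [0,0,-8,-4]
  row3 -= 2·row2 → [0,0,0,2]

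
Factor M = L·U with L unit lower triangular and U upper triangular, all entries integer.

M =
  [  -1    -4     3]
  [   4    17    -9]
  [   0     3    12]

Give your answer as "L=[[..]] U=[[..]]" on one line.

  row1 -= -4·row0 → [0,1,3]
  row2 -= 0·row0 → [0,3,12]
  row2 -= 3·row1 → [0,0,3]

L=[[1,0,0],[-4,1,0],[0,3,1]] U=[[-1,-4,3],[0,1,3],[0,0,3]]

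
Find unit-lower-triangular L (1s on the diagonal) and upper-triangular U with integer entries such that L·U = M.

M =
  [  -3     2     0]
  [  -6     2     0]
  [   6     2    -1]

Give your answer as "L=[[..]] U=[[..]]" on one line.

L=[[1,0,0],[2,1,0],[-2,-3,1]] U=[[-3,2,0],[0,-2,0],[0,0,-1]]

  r1 -= 2·r0 → [0,-2,0]
  r2 -= -2·r0 → [0,6,-1]
  r2 -= -3·r1 → [0,0,-1]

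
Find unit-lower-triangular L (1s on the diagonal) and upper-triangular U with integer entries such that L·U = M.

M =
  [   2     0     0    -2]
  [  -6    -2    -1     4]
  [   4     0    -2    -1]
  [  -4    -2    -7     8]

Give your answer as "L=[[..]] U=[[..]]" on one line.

L=[[1,0,0,0],[-3,1,0,0],[2,0,1,0],[-2,1,3,1]] U=[[2,0,0,-2],[0,-2,-1,-2],[0,0,-2,3],[0,0,0,-3]]

  R1 -= -3·R0 → [0,-2,-1,-2]
  R2 -= 2·R0 → [0,0,-2,3]
  R3 -= -2·R0 → [0,-2,-7,4]
  R2 -= 0·R1 → [0,0,-2,3]
  R3 -= 1·R1 → [0,0,-6,6]
  R3 -= 3·R2 → [0,0,0,-3]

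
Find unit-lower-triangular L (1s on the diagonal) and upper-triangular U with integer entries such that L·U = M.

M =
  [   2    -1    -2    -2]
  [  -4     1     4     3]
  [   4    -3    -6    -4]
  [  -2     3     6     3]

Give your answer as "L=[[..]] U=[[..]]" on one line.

L=[[1,0,0,0],[-2,1,0,0],[2,1,1,0],[-1,-2,-2,1]] U=[[2,-1,-2,-2],[0,-1,0,-1],[0,0,-2,1],[0,0,0,1]]

  r1 -= -2·r0 → [0,-1,0,-1]
  r2 -= 2·r0 → [0,-1,-2,0]
  r3 -= -1·r0 → [0,2,4,1]
  r2 -= 1·r1 → [0,0,-2,1]
  r3 -= -2·r1 → [0,0,4,-1]
  r3 -= -2·r2 → [0,0,0,1]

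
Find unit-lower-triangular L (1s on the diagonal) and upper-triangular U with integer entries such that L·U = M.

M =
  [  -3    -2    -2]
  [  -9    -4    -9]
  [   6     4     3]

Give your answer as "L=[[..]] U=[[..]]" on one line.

L=[[1,0,0],[3,1,0],[-2,0,1]] U=[[-3,-2,-2],[0,2,-3],[0,0,-1]]

  row1 -= 3·row0 → [0,2,-3]
  row2 -= -2·row0 → [0,0,-1]
  row2 -= 0·row1 → [0,0,-1]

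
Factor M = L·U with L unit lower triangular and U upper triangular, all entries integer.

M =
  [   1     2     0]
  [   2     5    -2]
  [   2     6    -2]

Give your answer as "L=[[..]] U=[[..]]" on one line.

  r1 -= 2·r0 → [0,1,-2]
  r2 -= 2·r0 → [0,2,-2]
  r2 -= 2·r1 → [0,0,2]

L=[[1,0,0],[2,1,0],[2,2,1]] U=[[1,2,0],[0,1,-2],[0,0,2]]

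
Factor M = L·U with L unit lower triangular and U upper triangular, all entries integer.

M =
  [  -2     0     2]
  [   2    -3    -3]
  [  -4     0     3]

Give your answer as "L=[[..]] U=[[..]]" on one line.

  R1 -= -1·R0 → [0,-3,-1]
  R2 -= 2·R0 → [0,0,-1]
  R2 -= 0·R1 → [0,0,-1]

L=[[1,0,0],[-1,1,0],[2,0,1]] U=[[-2,0,2],[0,-3,-1],[0,0,-1]]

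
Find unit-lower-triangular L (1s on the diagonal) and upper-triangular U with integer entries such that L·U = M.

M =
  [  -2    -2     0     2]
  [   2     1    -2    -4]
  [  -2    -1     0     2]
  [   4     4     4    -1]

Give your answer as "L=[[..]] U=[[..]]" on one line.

L=[[1,0,0,0],[-1,1,0,0],[1,-1,1,0],[-2,0,-2,1]] U=[[-2,-2,0,2],[0,-1,-2,-2],[0,0,-2,-2],[0,0,0,-1]]

  R1 -= -1·R0 → [0,-1,-2,-2]
  R2 -= 1·R0 → [0,1,0,0]
  R3 -= -2·R0 → [0,0,4,3]
  R2 -= -1·R1 → [0,0,-2,-2]
  R3 -= 0·R1 → [0,0,4,3]
  R3 -= -2·R2 → [0,0,0,-1]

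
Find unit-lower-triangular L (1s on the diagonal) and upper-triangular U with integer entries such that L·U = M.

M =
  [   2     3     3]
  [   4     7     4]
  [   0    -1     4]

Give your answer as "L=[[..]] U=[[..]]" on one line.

  row1 -= 2·row0 → [0,1,-2]
  row2 -= 0·row0 → [0,-1,4]
  row2 -= -1·row1 → [0,0,2]

L=[[1,0,0],[2,1,0],[0,-1,1]] U=[[2,3,3],[0,1,-2],[0,0,2]]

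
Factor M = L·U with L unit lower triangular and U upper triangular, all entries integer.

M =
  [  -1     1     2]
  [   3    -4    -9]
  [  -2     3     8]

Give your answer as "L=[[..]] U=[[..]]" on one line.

  r1 -= -3·r0 → [0,-1,-3]
  r2 -= 2·r0 → [0,1,4]
  r2 -= -1·r1 → [0,0,1]

L=[[1,0,0],[-3,1,0],[2,-1,1]] U=[[-1,1,2],[0,-1,-3],[0,0,1]]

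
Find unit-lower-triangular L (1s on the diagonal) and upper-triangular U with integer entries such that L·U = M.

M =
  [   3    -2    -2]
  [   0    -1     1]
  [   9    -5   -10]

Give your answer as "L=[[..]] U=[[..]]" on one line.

  row1 -= 0·row0 → [0,-1,1]
  row2 -= 3·row0 → [0,1,-4]
  row2 -= -1·row1 → [0,0,-3]

L=[[1,0,0],[0,1,0],[3,-1,1]] U=[[3,-2,-2],[0,-1,1],[0,0,-3]]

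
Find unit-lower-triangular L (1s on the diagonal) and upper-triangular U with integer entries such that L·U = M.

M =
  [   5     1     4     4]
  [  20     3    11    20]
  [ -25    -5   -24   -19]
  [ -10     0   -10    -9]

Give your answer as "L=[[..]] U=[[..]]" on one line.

L=[[1,0,0,0],[4,1,0,0],[-5,0,1,0],[-2,-2,3,1]] U=[[5,1,4,4],[0,-1,-5,4],[0,0,-4,1],[0,0,0,4]]

  r1 -= 4·r0 → [0,-1,-5,4]
  r2 -= -5·r0 → [0,0,-4,1]
  r3 -= -2·r0 → [0,2,-2,-1]
  r2 -= 0·r1 → [0,0,-4,1]
  r3 -= -2·r1 → [0,0,-12,7]
  r3 -= 3·r2 → [0,0,0,4]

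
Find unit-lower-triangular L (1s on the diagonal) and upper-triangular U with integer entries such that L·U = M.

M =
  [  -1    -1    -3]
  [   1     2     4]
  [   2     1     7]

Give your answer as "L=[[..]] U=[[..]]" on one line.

  row1 -= -1·row0 → [0,1,1]
  row2 -= -2·row0 → [0,-1,1]
  row2 -= -1·row1 → [0,0,2]

L=[[1,0,0],[-1,1,0],[-2,-1,1]] U=[[-1,-1,-3],[0,1,1],[0,0,2]]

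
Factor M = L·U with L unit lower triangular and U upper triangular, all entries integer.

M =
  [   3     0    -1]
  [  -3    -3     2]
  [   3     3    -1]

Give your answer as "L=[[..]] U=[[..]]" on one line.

L=[[1,0,0],[-1,1,0],[1,-1,1]] U=[[3,0,-1],[0,-3,1],[0,0,1]]

  row1 -= -1·row0 → [0,-3,1]
  row2 -= 1·row0 → [0,3,0]
  row2 -= -1·row1 → [0,0,1]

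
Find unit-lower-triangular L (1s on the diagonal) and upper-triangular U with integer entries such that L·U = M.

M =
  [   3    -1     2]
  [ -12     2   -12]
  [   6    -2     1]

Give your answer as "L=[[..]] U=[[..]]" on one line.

  R1 -= -4·R0 → [0,-2,-4]
  R2 -= 2·R0 → [0,0,-3]
  R2 -= 0·R1 → [0,0,-3]

L=[[1,0,0],[-4,1,0],[2,0,1]] U=[[3,-1,2],[0,-2,-4],[0,0,-3]]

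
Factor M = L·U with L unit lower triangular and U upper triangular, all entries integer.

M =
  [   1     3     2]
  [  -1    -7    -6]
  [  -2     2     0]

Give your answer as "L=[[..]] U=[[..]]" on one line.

L=[[1,0,0],[-1,1,0],[-2,-2,1]] U=[[1,3,2],[0,-4,-4],[0,0,-4]]

  row1 -= -1·row0 → [0,-4,-4]
  row2 -= -2·row0 → [0,8,4]
  row2 -= -2·row1 → [0,0,-4]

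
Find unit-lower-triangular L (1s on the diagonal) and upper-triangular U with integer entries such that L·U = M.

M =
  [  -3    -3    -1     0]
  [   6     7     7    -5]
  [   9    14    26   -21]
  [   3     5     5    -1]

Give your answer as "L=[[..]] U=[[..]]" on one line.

L=[[1,0,0,0],[-2,1,0,0],[-3,5,1,0],[-1,2,3,1]] U=[[-3,-3,-1,0],[0,1,5,-5],[0,0,-2,4],[0,0,0,-3]]

  R1 -= -2·R0 → [0,1,5,-5]
  R2 -= -3·R0 → [0,5,23,-21]
  R3 -= -1·R0 → [0,2,4,-1]
  R2 -= 5·R1 → [0,0,-2,4]
  R3 -= 2·R1 → [0,0,-6,9]
  R3 -= 3·R2 → [0,0,0,-3]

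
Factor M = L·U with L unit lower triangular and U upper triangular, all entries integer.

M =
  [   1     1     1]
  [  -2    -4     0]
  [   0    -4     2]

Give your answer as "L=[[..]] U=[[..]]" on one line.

  r1 -= -2·r0 → [0,-2,2]
  r2 -= 0·r0 → [0,-4,2]
  r2 -= 2·r1 → [0,0,-2]

L=[[1,0,0],[-2,1,0],[0,2,1]] U=[[1,1,1],[0,-2,2],[0,0,-2]]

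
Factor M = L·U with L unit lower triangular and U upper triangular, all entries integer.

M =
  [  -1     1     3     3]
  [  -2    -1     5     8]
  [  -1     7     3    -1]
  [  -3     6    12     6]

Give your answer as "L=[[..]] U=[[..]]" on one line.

L=[[1,0,0,0],[2,1,0,0],[1,-2,1,0],[3,-1,-1,1]] U=[[-1,1,3,3],[0,-3,-1,2],[0,0,-2,0],[0,0,0,-1]]

  row1 -= 2·row0 → [0,-3,-1,2]
  row2 -= 1·row0 → [0,6,0,-4]
  row3 -= 3·row0 → [0,3,3,-3]
  row2 -= -2·row1 → [0,0,-2,0]
  row3 -= -1·row1 → [0,0,2,-1]
  row3 -= -1·row2 → [0,0,0,-1]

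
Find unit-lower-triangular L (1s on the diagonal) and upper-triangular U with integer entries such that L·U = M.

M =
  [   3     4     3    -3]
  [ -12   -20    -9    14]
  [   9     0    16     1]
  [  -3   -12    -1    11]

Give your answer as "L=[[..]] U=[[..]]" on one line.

L=[[1,0,0,0],[-4,1,0,0],[3,3,1,0],[-1,2,2,1]] U=[[3,4,3,-3],[0,-4,3,2],[0,0,-2,4],[0,0,0,-4]]

  R1 -= -4·R0 → [0,-4,3,2]
  R2 -= 3·R0 → [0,-12,7,10]
  R3 -= -1·R0 → [0,-8,2,8]
  R2 -= 3·R1 → [0,0,-2,4]
  R3 -= 2·R1 → [0,0,-4,4]
  R3 -= 2·R2 → [0,0,0,-4]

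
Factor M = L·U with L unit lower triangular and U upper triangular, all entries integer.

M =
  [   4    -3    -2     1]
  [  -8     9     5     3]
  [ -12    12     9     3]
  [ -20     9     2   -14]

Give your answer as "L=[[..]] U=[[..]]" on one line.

  row1 -= -2·row0 → [0,3,1,5]
  row2 -= -3·row0 → [0,3,3,6]
  row3 -= -5·row0 → [0,-6,-8,-9]
  row2 -= 1·row1 → [0,0,2,1]
  row3 -= -2·row1 → [0,0,-6,1]
  row3 -= -3·row2 → [0,0,0,4]

L=[[1,0,0,0],[-2,1,0,0],[-3,1,1,0],[-5,-2,-3,1]] U=[[4,-3,-2,1],[0,3,1,5],[0,0,2,1],[0,0,0,4]]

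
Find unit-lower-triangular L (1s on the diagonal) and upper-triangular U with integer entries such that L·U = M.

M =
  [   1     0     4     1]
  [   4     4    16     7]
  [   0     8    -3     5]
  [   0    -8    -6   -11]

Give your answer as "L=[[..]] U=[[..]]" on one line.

L=[[1,0,0,0],[4,1,0,0],[0,2,1,0],[0,-2,2,1]] U=[[1,0,4,1],[0,4,0,3],[0,0,-3,-1],[0,0,0,-3]]

  r1 -= 4·r0 → [0,4,0,3]
  r2 -= 0·r0 → [0,8,-3,5]
  r3 -= 0·r0 → [0,-8,-6,-11]
  r2 -= 2·r1 → [0,0,-3,-1]
  r3 -= -2·r1 → [0,0,-6,-5]
  r3 -= 2·r2 → [0,0,0,-3]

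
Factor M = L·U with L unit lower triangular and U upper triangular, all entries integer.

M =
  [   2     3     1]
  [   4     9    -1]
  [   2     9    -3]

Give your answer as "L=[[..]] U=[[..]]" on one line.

  row1 -= 2·row0 → [0,3,-3]
  row2 -= 1·row0 → [0,6,-4]
  row2 -= 2·row1 → [0,0,2]

L=[[1,0,0],[2,1,0],[1,2,1]] U=[[2,3,1],[0,3,-3],[0,0,2]]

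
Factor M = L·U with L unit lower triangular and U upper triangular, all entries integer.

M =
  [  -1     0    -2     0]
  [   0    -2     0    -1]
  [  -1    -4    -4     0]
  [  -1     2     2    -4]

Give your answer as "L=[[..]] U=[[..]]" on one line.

  R1 -= 0·R0 → [0,-2,0,-1]
  R2 -= 1·R0 → [0,-4,-2,0]
  R3 -= 1·R0 → [0,2,4,-4]
  R2 -= 2·R1 → [0,0,-2,2]
  R3 -= -1·R1 → [0,0,4,-5]
  R3 -= -2·R2 → [0,0,0,-1]

L=[[1,0,0,0],[0,1,0,0],[1,2,1,0],[1,-1,-2,1]] U=[[-1,0,-2,0],[0,-2,0,-1],[0,0,-2,2],[0,0,0,-1]]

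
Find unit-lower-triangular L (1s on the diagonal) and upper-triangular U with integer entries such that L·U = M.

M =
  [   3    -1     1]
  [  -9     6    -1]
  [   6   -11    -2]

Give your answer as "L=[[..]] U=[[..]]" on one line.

  R1 -= -3·R0 → [0,3,2]
  R2 -= 2·R0 → [0,-9,-4]
  R2 -= -3·R1 → [0,0,2]

L=[[1,0,0],[-3,1,0],[2,-3,1]] U=[[3,-1,1],[0,3,2],[0,0,2]]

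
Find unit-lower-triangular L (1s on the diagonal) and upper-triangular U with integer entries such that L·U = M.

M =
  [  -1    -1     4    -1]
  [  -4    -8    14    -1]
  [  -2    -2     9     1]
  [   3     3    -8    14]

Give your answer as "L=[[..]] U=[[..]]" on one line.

L=[[1,0,0,0],[4,1,0,0],[2,0,1,0],[-3,0,4,1]] U=[[-1,-1,4,-1],[0,-4,-2,3],[0,0,1,3],[0,0,0,-1]]

  row1 -= 4·row0 → [0,-4,-2,3]
  row2 -= 2·row0 → [0,0,1,3]
  row3 -= -3·row0 → [0,0,4,11]
  row2 -= 0·row1 → [0,0,1,3]
  row3 -= 0·row1 → [0,0,4,11]
  row3 -= 4·row2 → [0,0,0,-1]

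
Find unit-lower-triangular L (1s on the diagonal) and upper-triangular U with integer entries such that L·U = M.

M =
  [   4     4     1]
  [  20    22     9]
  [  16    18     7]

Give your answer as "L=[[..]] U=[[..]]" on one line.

L=[[1,0,0],[5,1,0],[4,1,1]] U=[[4,4,1],[0,2,4],[0,0,-1]]

  R1 -= 5·R0 → [0,2,4]
  R2 -= 4·R0 → [0,2,3]
  R2 -= 1·R1 → [0,0,-1]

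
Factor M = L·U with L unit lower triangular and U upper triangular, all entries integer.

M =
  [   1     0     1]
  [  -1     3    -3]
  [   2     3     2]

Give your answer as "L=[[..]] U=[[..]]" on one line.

  r1 -= -1·r0 → [0,3,-2]
  r2 -= 2·r0 → [0,3,0]
  r2 -= 1·r1 → [0,0,2]

L=[[1,0,0],[-1,1,0],[2,1,1]] U=[[1,0,1],[0,3,-2],[0,0,2]]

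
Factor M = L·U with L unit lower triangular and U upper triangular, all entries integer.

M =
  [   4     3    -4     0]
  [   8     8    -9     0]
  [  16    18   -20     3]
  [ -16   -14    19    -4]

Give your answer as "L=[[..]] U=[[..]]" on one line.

L=[[1,0,0,0],[2,1,0,0],[4,3,1,0],[-4,-1,-2,1]] U=[[4,3,-4,0],[0,2,-1,0],[0,0,-1,3],[0,0,0,2]]

  row1 -= 2·row0 → [0,2,-1,0]
  row2 -= 4·row0 → [0,6,-4,3]
  row3 -= -4·row0 → [0,-2,3,-4]
  row2 -= 3·row1 → [0,0,-1,3]
  row3 -= -1·row1 → [0,0,2,-4]
  row3 -= -2·row2 → [0,0,0,2]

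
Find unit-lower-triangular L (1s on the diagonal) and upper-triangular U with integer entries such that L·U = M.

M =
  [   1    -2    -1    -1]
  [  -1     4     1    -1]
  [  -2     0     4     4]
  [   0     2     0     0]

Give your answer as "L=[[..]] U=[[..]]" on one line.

L=[[1,0,0,0],[-1,1,0,0],[-2,-2,1,0],[0,1,0,1]] U=[[1,-2,-1,-1],[0,2,0,-2],[0,0,2,-2],[0,0,0,2]]

  r1 -= -1·r0 → [0,2,0,-2]
  r2 -= -2·r0 → [0,-4,2,2]
  r3 -= 0·r0 → [0,2,0,0]
  r2 -= -2·r1 → [0,0,2,-2]
  r3 -= 1·r1 → [0,0,0,2]
  r3 -= 0·r2 → [0,0,0,2]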